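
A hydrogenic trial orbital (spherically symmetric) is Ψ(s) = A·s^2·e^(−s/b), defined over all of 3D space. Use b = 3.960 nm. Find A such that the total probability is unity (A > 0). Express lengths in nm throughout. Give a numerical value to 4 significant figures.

A ≈ 0.0009625 nm^(-7/2)

We need A² ∫|f|² 4πs² ds = 1, taking the integral from 0 to ∞.
In 3D with spherical symmetry the volume element is 4πs² ds.
∫|Ψ|² 4πs² ds = A²·(45·π·b^7/2).
So A² = (45·π·b^7/2)^(−1).
With b = 3.960: A² = 9.2641E-7 and A = 0.00096250.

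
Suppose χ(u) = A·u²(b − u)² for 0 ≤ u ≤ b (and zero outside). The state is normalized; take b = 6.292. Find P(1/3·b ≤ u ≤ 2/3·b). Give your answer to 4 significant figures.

P = ∫_{1/3·b}^{2/3·b} |χ(u)|² du.
With A² fixed by ∫|χ|² = 1, i.e. A² = (b^9/630)^(−1), substitute and integrate.
In terms of t = u/b (A² and the length scale cancel between numerator and denominator), P = [∫_{1/3}^{2/3} t^4·(1 - t)^4 dt] / [∫_{0}^{1} t^4·(1 - t)^4 dt].
Using ∫ t^4·(1 - t)^4 dt = t^5·(70·t^4 - 315·t^3 + 540·t^2 - 420·t + 126)/630, the numerator is ≈ 0.00112747 and the denominator is 1/630.
This works out to P = 0.71031.

P ≈ 0.7103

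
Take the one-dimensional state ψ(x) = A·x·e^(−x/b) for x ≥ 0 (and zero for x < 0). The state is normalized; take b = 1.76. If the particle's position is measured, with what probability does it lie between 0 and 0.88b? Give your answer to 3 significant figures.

P ≈ 0.259

|ψ|² is the probability density, so P = ∫_{0}^{0.88b} |ψ|² dx.
The normalization integral ∫|ψ|²dx over the whole domain equals b^3/4·A², and A² cancels in the ratio.
Substituting u = x/b, A² and the length scale cancel in the ratio: P = ∫_{0}^{0.88} u^2·e^(-2·u) du / ∫_{0}^{∞} u^2·e^(-2·u) du.
An antiderivative of u^2·e^(-2·u) is -(2·u^2 + 2·u + 1)·e^(-2·u)/4; evaluating from 0 to 0.88 gives 1/4 - 2693·e^(-44/25)/2500, while the full integral is 1/4.
This works out to P = 0.2587.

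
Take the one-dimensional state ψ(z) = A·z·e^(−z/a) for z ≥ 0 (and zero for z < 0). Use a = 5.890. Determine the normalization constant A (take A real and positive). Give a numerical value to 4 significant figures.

A ≈ 0.1399

The normalization condition is ∫|ψ|² dz = 1 from 0 to ∞.
Carrying out the integral gives A² · a^3/4.
So A² = (a^3/4)^(−1).
With a = 5.890: A² = 0.019576 and A = 0.13991.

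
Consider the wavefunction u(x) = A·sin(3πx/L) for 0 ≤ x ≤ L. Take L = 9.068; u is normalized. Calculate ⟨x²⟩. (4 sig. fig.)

⟨x^2⟩ ≈ 26.95

⟨x²⟩ = ∫ x^2 |u|² dx over the full domain.
Using sin²θ = (1 − cos 2θ)/2, the ratio of the moment integral to the normalization integral gives ⟨x²⟩ = -L^2/(18·π^2) + L^2/3.
With L = 9.068, ⟨x^2⟩ = 26.947.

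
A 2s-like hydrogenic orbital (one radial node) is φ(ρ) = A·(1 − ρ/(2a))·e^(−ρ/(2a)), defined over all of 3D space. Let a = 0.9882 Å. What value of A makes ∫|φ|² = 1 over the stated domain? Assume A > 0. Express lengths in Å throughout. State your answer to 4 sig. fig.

Require ∫ |φ|² 4πρ² dρ = 1 over the whole domain.
∫|φ|² 4πρ² dρ = A²·(8·π·a^3).
Hence A² = 1/[8·π·a^3].
With a = 0.9882: A² = 0.041231 and A = 0.20305.

A ≈ 0.2031 Å^(-3/2)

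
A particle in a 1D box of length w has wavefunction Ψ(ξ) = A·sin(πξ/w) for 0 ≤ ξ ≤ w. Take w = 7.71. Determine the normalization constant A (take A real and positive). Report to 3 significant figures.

A ≈ 0.509

We need A² ∫|f|² dξ = 1, taking the integral from 0 to w.
With ∫₀^w sin²(nπξ/w) dξ = w/2, with Ψ = A·sin(πξ/w), the integral evaluates to A²·[w/2].
With w = 7.71: A² = 0.2594 and A = 0.5093.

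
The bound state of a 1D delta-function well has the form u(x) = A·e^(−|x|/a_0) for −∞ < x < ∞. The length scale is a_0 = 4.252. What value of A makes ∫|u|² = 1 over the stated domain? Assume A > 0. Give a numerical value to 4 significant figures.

A ≈ 0.4850

The normalization condition is ∫|u|² dx = 1 from −∞ to ∞.
∫|u|² dx = A²·(a_0).
Setting this equal to 1 gives A² = 1/(a_0).
Plugging in a_0 = 4.252 yields A = 0.48496.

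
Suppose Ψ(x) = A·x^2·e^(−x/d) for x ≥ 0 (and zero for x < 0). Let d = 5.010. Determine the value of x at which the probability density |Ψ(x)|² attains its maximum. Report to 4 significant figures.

x ≈ 10.02

Differentiate |Ψ(x)|² with respect to x and set to zero.
This gives x = 2·d.
With d = 5.010, the most probable position is 10.020.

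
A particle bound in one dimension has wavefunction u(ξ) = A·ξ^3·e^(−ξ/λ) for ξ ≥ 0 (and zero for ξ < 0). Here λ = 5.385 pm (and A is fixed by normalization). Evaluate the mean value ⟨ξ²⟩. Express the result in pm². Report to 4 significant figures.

⟨ξ^2⟩ ≈ 406.0 pm^2

The expectation value is the |u|²-weighted average of ξ^2: ∫ ξ^2|u|² dξ.
Using ∫₀^∞ ξⁿ e^(−αξ) dξ = n!/αⁿ⁺¹, the ratio of the moment integral to the normalization integral gives ⟨ξ²⟩ = 14·λ^2.
Putting λ = 5.385 gives 405.98.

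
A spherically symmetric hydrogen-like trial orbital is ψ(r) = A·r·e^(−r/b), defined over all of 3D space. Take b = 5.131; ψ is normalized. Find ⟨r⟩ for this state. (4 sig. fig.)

⟨r⟩ ≈ 12.83

⟨r⟩ = ∫ r |ψ|² 4πr² dr over the full domain.
Evaluating both integrals, ⟨r⟩ = 5·b/2.
Putting b = 5.131 gives 12.828.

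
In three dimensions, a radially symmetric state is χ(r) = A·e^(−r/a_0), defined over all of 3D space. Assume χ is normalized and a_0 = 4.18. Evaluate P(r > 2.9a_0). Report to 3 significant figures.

With dV = 4πr²dr, the probability is ∫|χ|² dV over r > 2.9a_0.
A² is fixed by ∫₀^∞ 4πr²|χ|² dr = 1, i.e. A² = (π·a_0^3)^(−1).
Substituting u = r/a_0, A², 4π and the length scale all cancel in the ratio: P = ∫_{2.9}^{∞} u^2·e^(-2·u) du / ∫_{0}^{∞} u^2·e^(-2·u) du.
An antiderivative of u^2·e^(-2·u) is -(2·u^2 + 2·u + 1)·e^(-2·u)/4; evaluating from 2.9 to ∞ gives 1181·e^(-29/5)/200, while the full integral is 1/4.
The region integral divided by the full integral gives P = 0.07151.

P ≈ 0.0715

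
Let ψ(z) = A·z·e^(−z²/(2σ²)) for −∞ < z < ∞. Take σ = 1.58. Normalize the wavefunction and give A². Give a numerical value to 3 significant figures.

Normalization requires ∫|ψ|² dz = 1, integrated from −∞ to ∞.
With ∫_{−∞}^{∞} z^(2m) e^(−αz²) dz = (2m−1)!!·√π / (2^m α^(m+1/2)), the integral (without the A² prefactor) comes out to √(π)·σ^3/2.
Substituting σ = 1.58 gives A² = 0.2861, so A = 0.5349.

A^2 ≈ 0.286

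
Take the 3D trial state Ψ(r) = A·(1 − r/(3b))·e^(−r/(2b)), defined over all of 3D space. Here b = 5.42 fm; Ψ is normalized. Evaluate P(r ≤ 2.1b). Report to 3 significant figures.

P ≈ 0.331

Integrate the radial probability density 4πr²|Ψ|² over r ≤ 2.1b.
A² is fixed by ∫₀^∞ 4πr²|Ψ|² dr = 1, i.e. A² = (8·π·b^3/3)^(−1).
Let u = r/b; then A², 4π and the length scale all cancel, so P = ∫_{0}^{2.1} u^2·(1 - u/3)^2·e^(-u) du ÷ ∫_{0}^{∞} u^2·(1 - u/3)^2·e^(-u) du.
Using ∫ u^2·(1 - u/3)^2·e^(-u) du = (-u^4 + 2·u^3 - 3·u^2 - 6·u - 6)·e^(-u)/9, the numerator is ≈ 0.22098 and the denominator is 2/3.
Taking the ratio yields P = 0.3315.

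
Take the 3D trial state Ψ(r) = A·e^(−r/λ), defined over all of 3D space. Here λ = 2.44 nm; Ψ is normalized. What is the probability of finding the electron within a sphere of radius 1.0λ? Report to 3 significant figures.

P ≈ 0.323

With dV = 4πr²dr, the probability is ∫|Ψ|² dV over r ≤ 1.0λ.
The full normalization integral is A²·[π·λ^3] = 1, fixing A².
Let u = r/λ; then A², 4π and the length scale all cancel, so P = ∫_{0}^{1.0} u^2·e^(-2·u) du ÷ ∫_{0}^{∞} u^2·e^(-2·u) du.
With ∫ u^2·e^(-2·u) du = -(2·u^2 + 2·u + 1)·e^(-2·u)/4 + C, the region integral is 1/4 - 5·e^(-2)/4 and the full one is 1/4.
Taking the ratio yields P = 0.3233.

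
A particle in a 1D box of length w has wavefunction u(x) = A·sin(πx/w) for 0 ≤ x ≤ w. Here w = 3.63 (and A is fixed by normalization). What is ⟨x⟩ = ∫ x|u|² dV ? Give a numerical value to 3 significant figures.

⟨x⟩ = ∫ x |u|² dx over the full domain.
With ∫₀^w sin²(nπx/w) dx = w/2, evaluating both integrals, ⟨x⟩ = w/2.
With w = 3.63, ⟨x⟩ = 1.815.

⟨x⟩ ≈ 1.82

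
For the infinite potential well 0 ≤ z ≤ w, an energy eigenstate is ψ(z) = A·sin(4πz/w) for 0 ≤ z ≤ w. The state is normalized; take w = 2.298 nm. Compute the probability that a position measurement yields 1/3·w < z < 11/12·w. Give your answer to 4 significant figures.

The probability is P = ∫ |ψ|² dz over [1/3·w, 11/12·w].
The normalization integral ∫|ψ|²dz over the whole domain equals w/2·A², and A² cancels in the ratio.
Let u = z/w; then A² and the length scale cancel, so P = ∫_{1/3}^{11/12} sin(4·π·u)^2 du ÷ ∫_{0}^{1} sin(4·π·u)^2 du.
Using ∫ sin(4·π·u)^2 du = u/2 - sin(4·π·u)·cos(4·π·u)/(8·π), the numerator is √(3)/(16·π) + 7/24 and the denominator is 1/2.
The result is P = √(3)/(8·π) + 7/12.

P ≈ 0.6522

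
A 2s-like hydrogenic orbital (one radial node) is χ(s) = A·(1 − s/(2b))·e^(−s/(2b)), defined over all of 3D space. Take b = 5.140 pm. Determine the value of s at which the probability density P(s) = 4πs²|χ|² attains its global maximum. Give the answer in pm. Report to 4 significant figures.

s ≈ 26.91 pm

Differentiate P(s) = 4πs²|χ|² with respect to s and set to zero.
Solving yields s = b·(√(5) + 3).
With b = 5.140, the most probable radial distance is 26.913 pm.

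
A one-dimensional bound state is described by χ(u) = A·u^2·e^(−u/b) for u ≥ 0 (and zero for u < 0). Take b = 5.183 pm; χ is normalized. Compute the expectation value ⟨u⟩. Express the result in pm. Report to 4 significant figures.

⟨u⟩ ≈ 12.96 pm

The expectation value is the |χ|²-weighted average of u: ∫ u|χ|² du.
With ∫₀^∞ u^5 e^(−αu) du = 5!/α^6, since the A² factors cancel between numerator and denominator, ⟨u⟩ = 5·b/2.
Putting b = 5.183 gives 12.958.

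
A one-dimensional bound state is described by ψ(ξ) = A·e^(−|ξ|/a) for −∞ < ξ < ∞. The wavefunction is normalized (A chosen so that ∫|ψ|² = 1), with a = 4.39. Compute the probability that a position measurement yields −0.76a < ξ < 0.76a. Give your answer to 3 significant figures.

The probability is P = ∫ |ψ|² dξ over [−0.76a, 0.76a].
Since A² = 1/(a), this is the region integral divided by the full normalization integral.
Both integrals are even about ξ = 0, so only the ξ ≥ 0 halves are needed (the factors of 2 cancel). Substituting u = ξ/a, A² and the length scale cancel in the ratio: P = ∫_{0}^{0.76} e^(-2·u) du / ∫_{0}^{∞} e^(-2·u) du.
An antiderivative of e^(-2·u) is -e^(-2·u)/2; evaluating from 0 to 0.76 gives 1/2 - e^(-38/25)/2, while the full integral is 1/2.
This works out to P = 0.7813.

P ≈ 0.781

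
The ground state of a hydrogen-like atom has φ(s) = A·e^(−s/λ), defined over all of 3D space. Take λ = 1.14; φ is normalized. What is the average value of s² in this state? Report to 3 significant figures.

⟨s²⟩ = ∫ s^2 |φ|² 4πs² ds over the full domain.
With ∫₀^∞ s^4 e^(−αs) ds = 4!/α^5, evaluating both integrals, ⟨s²⟩ = 3·λ^2.
With λ = 1.14, ⟨s^2⟩ = 3.899.

⟨s^2⟩ ≈ 3.90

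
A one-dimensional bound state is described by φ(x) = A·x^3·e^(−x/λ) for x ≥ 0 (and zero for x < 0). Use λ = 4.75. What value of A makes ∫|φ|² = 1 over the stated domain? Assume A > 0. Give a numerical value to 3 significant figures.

Require ∫ |φ|² dx = 1 over the whole domain.
Using ∫₀^∞ xⁿ e^(−αx) dx = n!/αⁿ⁺¹, ∫|φ|² dx = A²·(45·λ^7/8).
So A² = (45·λ^7/8)^(−1).
With λ = 4.75: A² = 0.000003259 and A = 0.001805.

A ≈ 0.00181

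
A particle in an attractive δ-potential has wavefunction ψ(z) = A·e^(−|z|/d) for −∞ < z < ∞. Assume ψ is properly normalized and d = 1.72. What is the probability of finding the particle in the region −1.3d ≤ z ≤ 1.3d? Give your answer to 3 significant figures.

P ≈ 0.926

P = ∫_{−1.3d}^{1.3d} |ψ(z)|² dz.
With A² fixed by ∫|ψ|² = 1, i.e. A² = (d)^(−1), substitute and integrate.
By symmetry take twice the z ≥ 0 contribution in numerator and denominator; the 2's cancel. In terms of u = z/d (A² and the length scale cancel between numerator and denominator), P = [∫_{0}^{1.3} e^(-2·u) du] / [∫_{0}^{∞} e^(-2·u) du].
An antiderivative of e^(-2·u) is -e^(-2·u)/2; evaluating from 0 to 1.3 gives 1/2 - e^(-13/5)/2, while the full integral is 1/2.
This works out to P = 0.9257.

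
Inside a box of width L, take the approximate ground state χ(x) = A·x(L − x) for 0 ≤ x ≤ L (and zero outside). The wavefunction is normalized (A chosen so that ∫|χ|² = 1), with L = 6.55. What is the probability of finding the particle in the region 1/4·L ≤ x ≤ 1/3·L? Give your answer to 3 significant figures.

The probability is P = ∫ |χ|² dx over [1/4·L, 1/3·L].
The normalization integral ∫|χ|²dx over the whole domain equals L^5/30·A², and A² cancels in the ratio.
Substituting u = x/L, A² and the length scale cancel in the ratio: P = ∫_{1/4}^{1/3} u^2·(1 - u)^2 du / ∫_{0}^{1} u^2·(1 - u)^2 du.
An antiderivative of u^2·(1 - u)^2 is u^3·(6·u^2 - 15·u + 10)/30; evaluating from 1/4 to 1/3 gives ≈ 0.0035454, while the full integral is 1/30.
Evaluating gives P = 0.1064.

P ≈ 0.106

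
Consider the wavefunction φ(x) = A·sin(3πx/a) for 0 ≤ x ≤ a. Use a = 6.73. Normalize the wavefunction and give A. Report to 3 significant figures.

A ≈ 0.545

Normalization requires ∫|φ|² dx = 1, integrated from 0 to a.
With ∫₀^a sin²(nπx/a) dx = a/2, carrying out the integral gives A² · a/2.
Hence A² = 1/[a/2].
Substituting a = 6.73 gives A² = 0.2972, so A = 0.5451.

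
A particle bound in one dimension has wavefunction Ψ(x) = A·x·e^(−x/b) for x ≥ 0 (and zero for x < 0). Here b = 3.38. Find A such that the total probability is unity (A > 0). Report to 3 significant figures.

Require ∫ |Ψ|² dx = 1 over the whole domain.
With Ψ = A·x·e^(−x/b), the integral evaluates to A²·[b^3/4].
So A² = (b^3/4)^(−1).
Plugging in b = 3.38 yields A = 0.3219.

A ≈ 0.322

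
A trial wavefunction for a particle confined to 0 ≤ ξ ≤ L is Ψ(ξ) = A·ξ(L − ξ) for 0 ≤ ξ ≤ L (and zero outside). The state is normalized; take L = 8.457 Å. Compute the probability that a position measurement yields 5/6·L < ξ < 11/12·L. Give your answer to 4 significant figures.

|Ψ|² is the probability density, so P = ∫_{5/6·L}^{11/12·L} |Ψ|² dξ.
With A² fixed by ∫|Ψ|² = 1, i.e. A² = (L^5/30)^(−1), substitute and integrate.
Let u = ξ/L; then A² and the length scale cancel, so P = ∫_{5/6}^{11/12} u^2·(1 - u)^2 du ÷ ∫_{0}^{1} u^2·(1 - u)^2 du.
With ∫ u^2·(1 - u)^2 du = u^3·(6·u^2 - 15·u + 10)/30 + C, the region integral is ≈ 0.00101354 and the full one is 1/30.
This works out to P = 0.030406.

P ≈ 0.03041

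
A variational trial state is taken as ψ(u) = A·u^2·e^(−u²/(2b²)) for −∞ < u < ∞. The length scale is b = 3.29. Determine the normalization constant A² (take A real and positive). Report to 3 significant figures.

We need A² ∫|f|² du = 1, taking the integral from −∞ to ∞.
With ∫_{−∞}^{∞} u^(2m) e^(−αu²) du = (2m−1)!!·√π / (2^m α^(m+1/2)), ∫|ψ|² du = A²·(3·√(π)·b^5/4).
Hence A² = 1/[3·√(π)·b^5/4].
Substituting b = 3.29 gives A² = 0.001952, so A = 0.04418.

A^2 ≈ 0.00195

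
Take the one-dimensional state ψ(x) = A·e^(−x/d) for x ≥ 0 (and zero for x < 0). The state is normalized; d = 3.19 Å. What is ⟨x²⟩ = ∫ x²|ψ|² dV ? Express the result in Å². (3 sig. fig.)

⟨x^2⟩ ≈ 5.09 Å^2

The expectation value is the |ψ|²-weighted average of x^2: ∫ x^2|ψ|² dx.
Since the A² factors cancel between numerator and denominator, ⟨x²⟩ = d^2/2.
Putting d = 3.19 gives 5.088.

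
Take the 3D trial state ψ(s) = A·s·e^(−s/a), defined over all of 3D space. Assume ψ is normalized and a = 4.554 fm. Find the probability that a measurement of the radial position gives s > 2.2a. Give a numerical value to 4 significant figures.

With dV = 4πs²ds, the probability is ∫|ψ|² dV over s > 2.2a.
The full normalization integral is A²·[3·π·a^5] = 1, fixing A².
In terms of u = s/a (A², 4π and the length scale all cancel between numerator and denominator), P = [∫_{2.2}^{∞} u^4·e^(-2·u) du] / [∫_{0}^{∞} u^4·e^(-2·u) du].
An antiderivative of u^4·e^(-2·u) is -(u^4/2 + u^3 + 3·u^2/2 + 3·u/2 + 3/4)·e^(-2·u); evaluating from 2.2 to ∞ gives ≈ 0.413388, while the full integral is 3/4.
This evaluates to P = 0.55118.

P ≈ 0.5512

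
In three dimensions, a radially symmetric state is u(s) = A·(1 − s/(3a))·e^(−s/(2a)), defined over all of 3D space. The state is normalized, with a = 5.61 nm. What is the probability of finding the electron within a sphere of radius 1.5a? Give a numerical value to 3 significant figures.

P ≈ 0.254

P = ∫ |u|² 4πs² ds over s ≤ 1.5a.
The full normalization integral is A²·[8·π·a^3/3] = 1, fixing A².
Let t = s/a; then A², 4π and the length scale all cancel, so P = ∫_{0}^{1.5} t^2·(1 - t/3)^2·e^(-t) dt ÷ ∫_{0}^{∞} t^2·(1 - t/3)^2·e^(-t) dt.
An antiderivative of t^2·(1 - t/3)^2·e^(-t) is (-t^4 + 2·t^3 - 3·t^2 - 6·t - 6)·e^(-t)/9; evaluating from 0 to 1.5 gives 2/3 - 107·e^(-3/2)/48, while the full integral is 2/3.
The region integral divided by the full integral gives P = 0.2539.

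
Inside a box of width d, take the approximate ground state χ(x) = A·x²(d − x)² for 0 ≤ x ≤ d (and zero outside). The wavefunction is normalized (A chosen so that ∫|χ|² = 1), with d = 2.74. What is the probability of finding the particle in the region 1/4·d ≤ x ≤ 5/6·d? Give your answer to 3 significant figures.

P = ∫_{1/4·d}^{5/6·d} |χ(x)|² dx.
With A² fixed by ∫|χ|² = 1, i.e. A² = (d^9/630)^(−1), substitute and integrate.
Substituting u = x/d, A² and the length scale cancel in the ratio: P = ∫_{1/4}^{5/6} u^4·(1 - u)^4 du / ∫_{0}^{1} u^4·(1 - u)^4 du.
With ∫ u^4·(1 - u)^4 du = u^5·(70·u^4 - 315·u^3 + 540·u^2 - 420·u + 126)/630 + C, the region integral is ≈ 0.0014954 and the full one is 1/630.
Taking the ratio, P = 0.9421.

P ≈ 0.942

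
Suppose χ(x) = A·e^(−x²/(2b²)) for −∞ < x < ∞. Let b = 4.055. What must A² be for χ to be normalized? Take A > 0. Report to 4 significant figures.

A^2 ≈ 0.1391

We need A² ∫|f|² dx = 1, taking the integral from −∞ to ∞.
Using the Gaussian integral ∫_{−∞}^{∞} e^(−αx²) dx = √(π/α), carrying out the integral gives A² · √(π)·b.
Setting this equal to 1 gives A² = 1/(√(π)·b).
Plugging in b = 4.055 yields A = 0.37301.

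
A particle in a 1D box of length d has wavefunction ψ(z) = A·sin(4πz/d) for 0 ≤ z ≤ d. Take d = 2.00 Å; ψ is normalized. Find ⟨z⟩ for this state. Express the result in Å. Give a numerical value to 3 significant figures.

⟨z⟩ ≈ 1.00 Å

By definition ⟨z⟩ = ∫ z |ψ(z)|² dz.
The ratio of the moment integral to the normalization integral gives ⟨z⟩ = d/2.
Putting d = 2.00 gives 1.000.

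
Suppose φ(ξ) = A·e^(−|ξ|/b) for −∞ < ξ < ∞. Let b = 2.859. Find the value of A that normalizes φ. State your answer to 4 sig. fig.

A ≈ 0.5914

Require ∫ |φ|² dξ = 1 over the whole domain.
Carrying out the integral gives A² · b.
Plugging in b = 2.859 yields A = 0.59142.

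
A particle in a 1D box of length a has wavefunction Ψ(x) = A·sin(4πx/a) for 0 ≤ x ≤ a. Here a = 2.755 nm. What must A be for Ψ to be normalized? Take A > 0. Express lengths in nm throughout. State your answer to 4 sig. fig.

A ≈ 0.8520 nm^(-1/2)

The normalization condition is ∫|Ψ|² dx = 1 from 0 to a.
Using sin²θ = (1 − cos 2θ)/2, ∫|Ψ|² dx = A²·(a/2).
Setting this equal to 1 gives A² = 1/(a/2).
Substituting a = 2.755 gives A² = 0.72595, so A = 0.85203.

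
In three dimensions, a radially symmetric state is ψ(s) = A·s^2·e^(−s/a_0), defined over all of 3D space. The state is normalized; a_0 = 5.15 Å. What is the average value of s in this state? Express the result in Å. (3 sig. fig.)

⟨s⟩ ≈ 18.0 Å

By definition ⟨s⟩ = ∫ s |ψ(s)|² 4πs² ds.
The ratio of the moment integral to the normalization integral gives ⟨s⟩ = 7·a_0/2.
With a_0 = 5.15, ⟨s⟩ = 18.03.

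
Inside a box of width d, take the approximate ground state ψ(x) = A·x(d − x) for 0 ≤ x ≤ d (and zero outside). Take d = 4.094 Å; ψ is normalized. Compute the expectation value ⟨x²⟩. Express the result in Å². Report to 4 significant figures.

⟨x^2⟩ ≈ 4.789 Å^2

By definition ⟨x²⟩ = ∫ x^2 |ψ(x)|² dx.
The ratio of the moment integral to the normalization integral gives ⟨x²⟩ = 2·d^2/7.
Putting d = 4.094 gives 4.7888.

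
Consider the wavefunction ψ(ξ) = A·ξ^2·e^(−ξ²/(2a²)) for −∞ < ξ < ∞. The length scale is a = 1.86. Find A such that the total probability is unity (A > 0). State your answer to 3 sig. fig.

A ≈ 0.184

Normalization requires ∫|ψ|² dξ = 1, integrated from −∞ to ∞.
∫|ψ|² dξ = A²·(3·√(π)·a^5/4).
Hence A² = 1/[3·√(π)·a^5/4].
Plugging in a = 1.86 yields A = 0.1838.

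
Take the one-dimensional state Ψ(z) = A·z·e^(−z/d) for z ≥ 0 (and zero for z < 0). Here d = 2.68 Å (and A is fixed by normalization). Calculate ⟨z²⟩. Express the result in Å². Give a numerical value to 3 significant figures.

The expectation value is the |Ψ|²-weighted average of z^2: ∫ z^2|Ψ|² dz.
With ∫₀^∞ z^4 e^(−αz) dz = 4!/α^5, evaluating both integrals, ⟨z²⟩ = 3·d^2.
Putting d = 2.68 gives 21.55.

⟨z^2⟩ ≈ 21.5 Å^2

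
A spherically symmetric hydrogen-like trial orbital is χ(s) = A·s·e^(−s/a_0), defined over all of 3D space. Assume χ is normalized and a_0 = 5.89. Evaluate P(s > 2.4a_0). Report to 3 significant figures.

P ≈ 0.476

Integrate the radial probability density 4πs²|χ|² over s > 2.4a_0.
Normalization gives A² = 1/(3·π·a_0^5).
Let u = s/a_0; then A², 4π and the length scale all cancel, so P = ∫_{2.4}^{∞} u^4·e^(-2·u) du ÷ ∫_{0}^{∞} u^4·e^(-2·u) du.
Using ∫ u^4·e^(-2·u) du = -(u^4/2 + u^3 + 3·u^2/2 + 3·u/2 + 3/4)·e^(-2·u), the numerator is ≈ 0.35719 and the denominator is 3/4.
This evaluates to P = 0.4763.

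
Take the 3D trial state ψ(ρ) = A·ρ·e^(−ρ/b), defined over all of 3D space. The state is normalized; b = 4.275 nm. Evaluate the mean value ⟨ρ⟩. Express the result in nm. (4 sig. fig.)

⟨ρ⟩ ≈ 10.69 nm

The expectation value is the |ψ|²-weighted average of ρ: ∫ ρ|ψ|² 4πρ² dρ.
Using ∫₀^∞ ρⁿ e^(−αρ) dρ = n!/αⁿ⁺¹, the ratio of the moment integral to the normalization integral gives ⟨ρ⟩ = 5·b/2.
Putting b = 4.275 gives 10.688.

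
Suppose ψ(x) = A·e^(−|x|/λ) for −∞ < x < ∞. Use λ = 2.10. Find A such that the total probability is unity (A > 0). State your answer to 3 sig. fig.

A ≈ 0.690

The normalization condition is ∫|ψ|² dx = 1 from −∞ to ∞.
Carrying out the integral gives A² · λ.
Hence A² = 1/[λ].
With λ = 2.10: A² = 0.4762 and A = 0.6901.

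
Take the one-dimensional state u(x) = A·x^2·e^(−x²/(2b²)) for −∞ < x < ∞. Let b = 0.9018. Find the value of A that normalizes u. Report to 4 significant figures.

A ≈ 1.123

We need A² ∫|f|² dx = 1, taking the integral from −∞ to ∞.
∫|u|² dx = A²·(3·√(π)·b^5/4).
So A² = (3·√(π)·b^5/4)^(−1).
With b = 0.9018: A² = 1.2613 and A = 1.1231.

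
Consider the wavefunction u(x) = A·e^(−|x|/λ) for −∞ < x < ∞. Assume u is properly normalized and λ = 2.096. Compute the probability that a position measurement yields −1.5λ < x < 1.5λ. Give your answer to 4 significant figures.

P ≈ 0.9502

The probability is P = ∫ |u|² dx over [−1.5λ, 1.5λ].
Since A² = 1/(λ), this is the region integral divided by the full normalization integral.
By symmetry take twice the x ≥ 0 contribution in numerator and denominator; the 2's cancel. In terms of t = x/λ (A² and the length scale cancel between numerator and denominator), P = [∫_{0}^{1.5} e^(-2·t) dt] / [∫_{0}^{∞} e^(-2·t) dt].
With ∫ e^(-2·t) dt = -e^(-2·t)/2 + C, the region integral is 1/2 - e^(-3)/2 and the full one is 1/2.
The result is P = 0.95021.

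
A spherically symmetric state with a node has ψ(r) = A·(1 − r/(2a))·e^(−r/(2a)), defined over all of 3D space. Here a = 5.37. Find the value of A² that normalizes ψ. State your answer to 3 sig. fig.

A^2 ≈ 0.000257

We need A² ∫|f|² 4πr² dr = 1, taking the integral from 0 to ∞.
The angular integral contributes 4π, leaving ∫₀^∞ r²|ψ|² dr.
Using ∫₀^∞ rⁿ e^(−αr) dr = n!/αⁿ⁺¹, with ψ = A·(1 − r/(2a))·e^(−r/(2a)), the integral evaluates to A²·[8·π·a^3].
So A² = (8·π·a^3)^(−1).
With a = 5.37: A² = 0.0002569 and A = 0.01603.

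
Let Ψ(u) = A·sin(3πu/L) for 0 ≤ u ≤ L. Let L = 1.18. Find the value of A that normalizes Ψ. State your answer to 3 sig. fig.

A ≈ 1.30

Normalization requires ∫|Ψ|² du = 1, integrated from 0 to L.
Using sin²θ = (1 − cos 2θ)/2, the integral (without the A² prefactor) comes out to L/2.
Setting this equal to 1 gives A² = 1/(L/2).
Substituting L = 1.18 gives A² = 1.695, so A = 1.302.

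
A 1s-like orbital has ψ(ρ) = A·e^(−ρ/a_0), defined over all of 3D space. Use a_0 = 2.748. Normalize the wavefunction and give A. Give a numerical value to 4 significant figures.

A ≈ 0.1239

We need A² ∫|f|² 4πρ² dρ = 1, taking the integral from 0 to ∞.
(Spherical symmetry: dV = 4πρ² dρ.)
Carrying out the integral gives A² · π·a_0^3.
So A² = (π·a_0^3)^(−1).
Plugging in a_0 = 2.748 yields A = 0.12385.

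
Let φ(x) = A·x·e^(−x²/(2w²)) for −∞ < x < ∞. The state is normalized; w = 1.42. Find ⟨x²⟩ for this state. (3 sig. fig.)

⟨x²⟩ = ∫ x^2 |φ|² dx over the full domain.
The ratio of the moment integral to the normalization integral gives ⟨x²⟩ = 3·w^2/2.
Putting w = 1.42 gives 3.025.

⟨x^2⟩ ≈ 3.02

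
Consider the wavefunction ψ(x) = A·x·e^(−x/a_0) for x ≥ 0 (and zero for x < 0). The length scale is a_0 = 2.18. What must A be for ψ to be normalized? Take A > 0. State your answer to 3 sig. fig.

A ≈ 0.621

We need A² ∫|f|² dx = 1, taking the integral from 0 to ∞.
With ∫₀^∞ x^2 e^(−αx) dx = 2!/α^3, carrying out the integral gives A² · a_0^3/4.
Setting this equal to 1 gives A² = 1/(a_0^3/4).
With a_0 = 2.18: A² = 0.3861 and A = 0.6214.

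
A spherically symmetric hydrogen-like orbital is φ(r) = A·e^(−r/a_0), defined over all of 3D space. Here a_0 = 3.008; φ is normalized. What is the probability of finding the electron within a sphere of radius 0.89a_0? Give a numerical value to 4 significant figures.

P = ∫ |φ|² 4πr² dr over r ≤ 0.89a_0.
Normalization gives A² = 1/(π·a_0^3).
Substituting u = r/a_0, A², 4π and the length scale all cancel in the ratio: P = ∫_{0}^{0.89} u^2·e^(-2·u) du / ∫_{0}^{∞} u^2·e^(-2·u) du.
With ∫ u^2·e^(-2·u) du = -(2·u^2 + 2·u + 1)·e^(-2·u)/4 + C, the region integral is ≈ 0.0660073 and the full one is 1/4.
Taking the ratio yields P = 0.26403.

P ≈ 0.2640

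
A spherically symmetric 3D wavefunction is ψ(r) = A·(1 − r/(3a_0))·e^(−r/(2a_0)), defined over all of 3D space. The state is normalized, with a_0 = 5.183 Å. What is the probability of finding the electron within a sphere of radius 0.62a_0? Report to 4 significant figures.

Integrate the radial probability density 4πr²|ψ|² over r ≤ 0.62a_0.
Normalization gives A² = 1/(8·π·a_0^3/3).
In terms of u = r/a_0 (A², 4π and the length scale all cancel between numerator and denominator), P = [∫_{0}^{0.62} u^2·(1 - u/3)^2·e^(-u) du] / [∫_{0}^{∞} u^2·(1 - u/3)^2·e^(-u) du].
Using ∫ u^2·(1 - u/3)^2·e^(-u) du = (-u^4 + 2·u^3 - 3·u^2 - 6·u - 6)·e^(-u)/9, the numerator is ≈ 0.0364165 and the denominator is 2/3.
The region integral divided by the full integral gives P = 0.054625.

P ≈ 0.05462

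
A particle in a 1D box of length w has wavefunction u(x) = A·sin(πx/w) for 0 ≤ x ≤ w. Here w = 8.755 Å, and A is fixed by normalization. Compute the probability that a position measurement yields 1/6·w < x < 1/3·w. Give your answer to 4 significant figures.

P ≈ 0.1667

The probability is P = ∫ |u|² dx over [1/6·w, 1/3·w].
The normalization integral ∫|u|²dx over the whole domain equals w/2·A², and A² cancels in the ratio.
In terms of t = x/w (A² and the length scale cancel between numerator and denominator), P = [∫_{1/6}^{1/3} sin(π·t)^2 dt] / [∫_{0}^{1} sin(π·t)^2 dt].
An antiderivative of sin(π·t)^2 is t/2 - sin(2·π·t)/(4·π); evaluating from 1/6 to 1/3 gives 1/12, while the full integral is 1/2.
The result is P = 1/6.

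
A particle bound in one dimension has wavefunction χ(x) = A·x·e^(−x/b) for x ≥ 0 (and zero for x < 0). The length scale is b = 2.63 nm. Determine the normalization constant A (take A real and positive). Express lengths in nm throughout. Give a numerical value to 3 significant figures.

A ≈ 0.469 nm^(-3/2)

Normalization requires ∫|χ|² dx = 1, integrated from 0 to ∞.
The integral (without the A² prefactor) comes out to b^3/4.
So A² = (b^3/4)^(−1).
With b = 2.63: A² = 0.2199 and A = 0.4689.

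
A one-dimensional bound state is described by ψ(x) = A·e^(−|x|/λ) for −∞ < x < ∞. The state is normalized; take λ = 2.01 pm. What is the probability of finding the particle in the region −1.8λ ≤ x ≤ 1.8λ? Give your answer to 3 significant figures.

P ≈ 0.973

The probability is P = ∫ |ψ|² dx over [−1.8λ, 1.8λ].
Since A² = 1/(λ), this is the region integral divided by the full normalization integral.
Both integrals are even about x = 0, so only the x ≥ 0 halves are needed (the factors of 2 cancel). Substituting u = x/λ, A² and the length scale cancel in the ratio: P = ∫_{0}^{1.8} e^(-2·u) du / ∫_{0}^{∞} e^(-2·u) du.
An antiderivative of e^(-2·u) is -e^(-2·u)/2; evaluating from 0 to 1.8 gives 1/2 - e^(-18/5)/2, while the full integral is 1/2.
Evaluating gives P = 0.9727.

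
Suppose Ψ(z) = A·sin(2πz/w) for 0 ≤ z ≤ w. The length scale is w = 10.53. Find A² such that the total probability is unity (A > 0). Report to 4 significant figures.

A^2 ≈ 0.1899

Require ∫ |Ψ|² dz = 1 over the whole domain.
With ∫₀^w sin²(nπz/w) dz = w/2, carrying out the integral gives A² · w/2.
Hence A² = 1/[w/2].
With w = 10.53: A² = 0.18993 and A = 0.43581.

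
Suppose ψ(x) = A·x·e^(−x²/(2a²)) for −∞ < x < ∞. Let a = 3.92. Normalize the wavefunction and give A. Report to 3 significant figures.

A ≈ 0.137

Require ∫ |ψ|² dx = 1 over the whole domain.
Using the Gaussian integral ∫_{−∞}^{∞} e^(−αx²) dx = √(π/α), ∫|ψ|² dx = A²·(√(π)·a^3/2).
Substituting a = 3.92 gives A² = 0.01873, so A = 0.1369.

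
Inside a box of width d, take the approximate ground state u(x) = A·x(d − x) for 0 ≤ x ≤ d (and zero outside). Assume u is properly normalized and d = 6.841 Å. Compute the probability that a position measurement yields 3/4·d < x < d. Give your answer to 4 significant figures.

The probability is P = ∫ |u|² dx over [3/4·d, d].
With A² fixed by ∫|u|² = 1, i.e. A² = (d^5/30)^(−1), substitute and integrate.
In terms of t = x/d (A² and the length scale cancel between numerator and denominator), P = [∫_{3/4}^{1} t^2·(1 - t)^2 dt] / [∫_{0}^{1} t^2·(1 - t)^2 dt].
An antiderivative of t^2·(1 - t)^2 is t^3·(6·t^2 - 15·t + 10)/30; evaluating from 3/4 to 1 gives ≈ 0.00345052, while the full integral is 1/30.
This works out to P = 53/512.

P ≈ 0.1035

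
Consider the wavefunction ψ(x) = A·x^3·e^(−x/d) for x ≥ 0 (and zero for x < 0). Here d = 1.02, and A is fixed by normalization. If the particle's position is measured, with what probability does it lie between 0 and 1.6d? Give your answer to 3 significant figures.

P ≈ 0.0446

P = ∫_{0}^{1.6d} |ψ(x)|² dx.
Since A² = 1/(45·d^7/8), this is the region integral divided by the full normalization integral.
Let u = x/d; then A² and the length scale cancel, so P = ∫_{0}^{1.6} u^6·e^(-2·u) du ÷ ∫_{0}^{∞} u^6·e^(-2·u) du.
Using ∫ u^6·e^(-2·u) du = -(4·u^6 + 12·u^5 + 30·u^4 + 60·u^3 + 90·u^2 + 90·u + 45)·e^(-2·u)/8, the numerator is ≈ 0.25098 and the denominator is 45/8.
This works out to P = 0.04462.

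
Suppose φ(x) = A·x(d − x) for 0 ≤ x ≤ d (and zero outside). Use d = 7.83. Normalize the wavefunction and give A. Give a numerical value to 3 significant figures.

Normalization requires ∫|φ|² dx = 1, integrated from 0 to d.
∫|φ|² dx = A²·(d^5/30).
Hence A² = 1/[d^5/30].
Plugging in d = 7.83 yields A = 0.03193.

A ≈ 0.0319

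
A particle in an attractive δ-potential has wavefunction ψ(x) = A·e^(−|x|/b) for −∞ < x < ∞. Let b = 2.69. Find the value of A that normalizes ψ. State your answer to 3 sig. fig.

A ≈ 0.610

Normalization requires ∫|ψ|² dx = 1, integrated from −∞ to ∞.
Recall ∫₀^∞ x^m e^(−x/β) dx = m!·β^(m+1), with ψ = A·e^(−|x|/b), the integral evaluates to A²·[b].
Setting this equal to 1 gives A² = 1/(b).
With b = 2.69: A² = 0.3717 and A = 0.6097.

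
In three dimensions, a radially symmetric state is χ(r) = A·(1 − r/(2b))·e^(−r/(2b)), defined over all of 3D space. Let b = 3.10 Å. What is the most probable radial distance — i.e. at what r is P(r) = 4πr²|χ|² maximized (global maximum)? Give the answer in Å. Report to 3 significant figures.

Differentiate P(r) = 4πr²|χ|² with respect to r and set to zero.
This gives r = b·(√(5) + 3).
With b = 3.10, the most probable radial distance is 16.23 Å.

r ≈ 16.2 Å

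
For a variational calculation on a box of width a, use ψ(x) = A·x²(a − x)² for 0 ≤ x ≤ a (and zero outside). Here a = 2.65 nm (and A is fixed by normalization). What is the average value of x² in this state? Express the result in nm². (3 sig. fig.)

⟨x^2⟩ ≈ 1.92 nm^2

By definition ⟨x²⟩ = ∫ x^2 |ψ(x)|² dx.
Evaluating both integrals, ⟨x²⟩ = 3·a^2/11.
Putting a = 2.65 gives 1.915.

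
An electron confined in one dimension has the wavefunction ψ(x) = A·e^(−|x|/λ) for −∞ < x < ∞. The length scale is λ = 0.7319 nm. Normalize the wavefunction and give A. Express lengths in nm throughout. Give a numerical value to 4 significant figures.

Normalization requires ∫|ψ|² dx = 1, integrated from −∞ to ∞.
With ψ = A·e^(−|x|/λ), the integral evaluates to A²·[λ].
So A² = (λ)^(−1).
Substituting λ = 0.7319 gives A² = 1.3663, so A = 1.1689.

A ≈ 1.169 nm^(-1/2)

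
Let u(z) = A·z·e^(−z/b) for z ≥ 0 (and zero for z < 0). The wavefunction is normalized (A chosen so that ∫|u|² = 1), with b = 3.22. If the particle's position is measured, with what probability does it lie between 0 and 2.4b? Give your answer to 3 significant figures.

P ≈ 0.857

P = ∫_{0}^{2.4b} |u(z)|² dz.
The normalization integral ∫|u|²dz over the whole domain equals b^3/4·A², and A² cancels in the ratio.
Substituting t = z/b, A² and the length scale cancel in the ratio: P = ∫_{0}^{2.4} t^2·e^(-2·t) dt / ∫_{0}^{∞} t^2·e^(-2·t) dt.
Using ∫ t^2·e^(-2·t) dt = -(2·t^2 + 2·t + 1)·e^(-2·t)/4, the numerator is 1/4 - 433·e^(-24/5)/100 and the denominator is 1/4.
Evaluating gives P = 0.8575.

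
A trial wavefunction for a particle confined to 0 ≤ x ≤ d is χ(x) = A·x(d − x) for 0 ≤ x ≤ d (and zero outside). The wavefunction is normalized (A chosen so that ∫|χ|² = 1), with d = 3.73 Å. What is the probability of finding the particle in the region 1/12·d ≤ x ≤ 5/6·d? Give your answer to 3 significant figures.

P = ∫_{1/12·d}^{5/6·d} |χ(x)|² dx.
Since A² = 1/(d^5/30), this is the region integral divided by the full normalization integral.
Let u = x/d; then A² and the length scale cancel, so P = ∫_{1/12}^{5/6} u^2·(1 - u)^2 du ÷ ∫_{0}^{1} u^2·(1 - u)^2 du.
An antiderivative of u^2·(1 - u)^2 is u^3·(6·u^2 - 15·u + 10)/30; evaluating from 1/12 to 5/6 gives ≈ 0.031981, while the full integral is 1/30.
The result is P = 4421/4608.

P ≈ 0.959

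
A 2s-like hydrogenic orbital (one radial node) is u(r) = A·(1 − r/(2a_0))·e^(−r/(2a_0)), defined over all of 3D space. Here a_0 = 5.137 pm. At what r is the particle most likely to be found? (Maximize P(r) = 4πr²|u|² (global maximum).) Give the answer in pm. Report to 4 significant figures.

The maximum of P(r) = 4πr²|u|² occurs where its derivative vanishes.
This gives r = a_0·(√(5) + 3).
With a_0 = 5.137, the most probable radial distance is 26.898 pm.

r ≈ 26.90 pm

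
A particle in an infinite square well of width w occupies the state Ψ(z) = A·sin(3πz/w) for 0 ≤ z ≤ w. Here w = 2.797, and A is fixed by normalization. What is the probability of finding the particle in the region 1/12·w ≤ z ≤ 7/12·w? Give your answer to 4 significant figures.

The probability is P = ∫ |Ψ|² dz over [1/12·w, 7/12·w].
With A² fixed by ∫|Ψ|² = 1, i.e. A² = (w/2)^(−1), substitute and integrate.
Substituting u = z/w, A² and the length scale cancel in the ratio: P = ∫_{1/12}^{7/12} sin(3·π·u)^2 du / ∫_{0}^{1} sin(3·π·u)^2 du.
An antiderivative of sin(3·π·u)^2 is u/2 - sin(6·π·u)/(12·π); evaluating from 1/12 to 7/12 gives 1/(6·π) + 1/4, while the full integral is 1/2.
Taking the ratio, P = (2 + 3·π)/(6·π).

P ≈ 0.6061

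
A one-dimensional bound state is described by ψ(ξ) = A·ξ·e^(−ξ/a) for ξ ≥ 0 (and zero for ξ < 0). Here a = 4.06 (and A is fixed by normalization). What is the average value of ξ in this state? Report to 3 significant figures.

The expectation value is the |ψ|²-weighted average of ξ: ∫ ξ|ψ|² dξ.
The ratio of the moment integral to the normalization integral gives ⟨ξ⟩ = 3·a/2.
With a = 4.06, ⟨ξ⟩ = 6.090.

⟨ξ⟩ ≈ 6.09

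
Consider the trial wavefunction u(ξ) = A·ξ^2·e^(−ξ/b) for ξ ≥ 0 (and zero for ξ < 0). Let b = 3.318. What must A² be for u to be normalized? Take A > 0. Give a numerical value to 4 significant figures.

Normalization requires ∫|u|² dξ = 1, integrated from 0 to ∞.
∫|u|² dξ = A²·(3·b^5/4).
Setting this equal to 1 gives A² = 1/(3·b^5/4).
With b = 3.318: A² = 0.0033156 and A = 0.057581.

A^2 ≈ 0.003316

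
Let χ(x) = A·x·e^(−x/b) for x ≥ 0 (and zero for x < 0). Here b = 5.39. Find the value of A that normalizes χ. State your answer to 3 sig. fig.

A ≈ 0.160

Require ∫ |χ|² dx = 1 over the whole domain.
The integral (without the A² prefactor) comes out to b^3/4.
Substituting b = 5.39 gives A² = 0.02554, so A = 0.1598.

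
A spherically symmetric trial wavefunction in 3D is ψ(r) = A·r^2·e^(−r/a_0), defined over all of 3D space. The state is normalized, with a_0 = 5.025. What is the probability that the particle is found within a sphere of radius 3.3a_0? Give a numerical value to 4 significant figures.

P = ∫ |ψ|² 4πr² dr over r ≤ 3.3a_0.
A² is fixed by ∫₀^∞ 4πr²|ψ|² dr = 1, i.e. A² = (45·π·a_0^7/2)^(−1).
Let u = r/a_0; then A², 4π and the length scale all cancel, so P = ∫_{0}^{3.3} u^6·e^(-2·u) du ÷ ∫_{0}^{∞} u^6·e^(-2·u) du.
With ∫ u^6·e^(-2·u) du = -(4·u^6 + 12·u^5 + 30·u^4 + 60·u^3 + 90·u^2 + 90·u + 45)·e^(-2·u)/8 + C, the region integral is ≈ 2.75153 and the full one is 45/8.
The region integral divided by the full integral gives P = 0.48916.

P ≈ 0.4892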